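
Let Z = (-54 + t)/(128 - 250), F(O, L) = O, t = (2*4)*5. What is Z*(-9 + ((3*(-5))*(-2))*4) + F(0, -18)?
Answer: 777/61 ≈ 12.738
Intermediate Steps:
t = 40 (t = 8*5 = 40)
Z = 7/61 (Z = (-54 + 40)/(128 - 250) = -14/(-122) = -14*(-1/122) = 7/61 ≈ 0.11475)
Z*(-9 + ((3*(-5))*(-2))*4) + F(0, -18) = 7*(-9 + ((3*(-5))*(-2))*4)/61 + 0 = 7*(-9 - 15*(-2)*4)/61 + 0 = 7*(-9 + 30*4)/61 + 0 = 7*(-9 + 120)/61 + 0 = (7/61)*111 + 0 = 777/61 + 0 = 777/61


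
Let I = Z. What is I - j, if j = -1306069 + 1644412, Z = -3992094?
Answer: -4330437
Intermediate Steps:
I = -3992094
j = 338343
I - j = -3992094 - 1*338343 = -3992094 - 338343 = -4330437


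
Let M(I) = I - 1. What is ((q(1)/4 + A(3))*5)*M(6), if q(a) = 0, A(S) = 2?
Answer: 50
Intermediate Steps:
M(I) = -1 + I
((q(1)/4 + A(3))*5)*M(6) = ((0/4 + 2)*5)*(-1 + 6) = (((¼)*0 + 2)*5)*5 = ((0 + 2)*5)*5 = (2*5)*5 = 10*5 = 50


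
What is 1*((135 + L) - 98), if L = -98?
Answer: -61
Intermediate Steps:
1*((135 + L) - 98) = 1*((135 - 98) - 98) = 1*(37 - 98) = 1*(-61) = -61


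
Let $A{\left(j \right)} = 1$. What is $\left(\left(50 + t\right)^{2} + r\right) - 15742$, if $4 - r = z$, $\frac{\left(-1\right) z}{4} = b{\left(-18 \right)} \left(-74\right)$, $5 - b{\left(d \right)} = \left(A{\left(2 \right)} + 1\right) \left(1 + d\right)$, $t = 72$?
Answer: $-12398$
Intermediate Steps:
$b{\left(d \right)} = 3 - 2 d$ ($b{\left(d \right)} = 5 - \left(1 + 1\right) \left(1 + d\right) = 5 - 2 \left(1 + d\right) = 5 - \left(2 + 2 d\right) = 3 - 2 d$)
$z = 11544$ ($z = - 4 \left(3 - -36\right) \left(-74\right) = - 4 \left(3 + 36\right) \left(-74\right) = - 4 \cdot 39 \left(-74\right) = \left(-4\right) \left(-2886\right) = 11544$)
$r = -11540$ ($r = 4 - 11544 = -11540$)
$\left(\left(50 + t\right)^{2} + r\right) - 15742 = \left(\left(50 + 72\right)^{2} - 11540\right) - 15742 = \left(122^{2} - 11540\right) - 15742 = \left(14884 - 11540\right) - 15742 = 3344 - 15742 = -12398$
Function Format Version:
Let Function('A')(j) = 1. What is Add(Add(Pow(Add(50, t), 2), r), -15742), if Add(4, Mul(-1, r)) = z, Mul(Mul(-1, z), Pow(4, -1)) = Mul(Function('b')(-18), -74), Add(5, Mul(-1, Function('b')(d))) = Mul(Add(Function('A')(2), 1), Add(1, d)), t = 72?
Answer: -12398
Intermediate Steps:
Function('b')(d) = Add(3, Mul(-2, d)) (Function('b')(d) = Add(5, Mul(-1, Mul(Add(1, 1), Add(1, d)))) = Add(5, Mul(-1, Mul(2, Add(1, d)))) = Add(5, Mul(-1, Add(2, Mul(2, d)))) = Add(5, Add(-2, Mul(-2, d))) = Add(3, Mul(-2, d)))
z = 11544 (z = Mul(-4, Mul(Add(3, Mul(-2, -18)), -74)) = Mul(-4, Mul(Add(3, 36), -74)) = Mul(-4, Mul(39, -74)) = Mul(-4, -2886) = 11544)
r = -11540 (r = Add(4, Mul(-1, 11544)) = Add(4, -11544) = -11540)
Add(Add(Pow(Add(50, t), 2), r), -15742) = Add(Add(Pow(Add(50, 72), 2), -11540), -15742) = Add(Add(Pow(122, 2), -11540), -15742) = Add(Add(14884, -11540), -15742) = Add(3344, -15742) = -12398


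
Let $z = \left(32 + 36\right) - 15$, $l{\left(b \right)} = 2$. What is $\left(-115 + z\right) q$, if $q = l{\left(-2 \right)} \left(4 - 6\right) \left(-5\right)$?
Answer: $-1240$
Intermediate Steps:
$z = 53$ ($z = 68 - 15 = 53$)
$q = 20$ ($q = 2 \left(4 - 6\right) \left(-5\right) = 2 \left(-2\right) \left(-5\right) = \left(-4\right) \left(-5\right) = 20$)
$\left(-115 + z\right) q = \left(-115 + 53\right) 20 = \left(-62\right) 20 = -1240$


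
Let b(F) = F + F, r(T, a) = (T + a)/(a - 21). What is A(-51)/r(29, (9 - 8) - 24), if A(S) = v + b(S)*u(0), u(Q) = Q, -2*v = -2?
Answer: -22/3 ≈ -7.3333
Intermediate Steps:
v = 1 (v = -1/2*(-2) = 1)
r(T, a) = (T + a)/(-21 + a)
b(F) = 2*F
A(S) = 1 (A(S) = 1 + (2*S)*0 = 1 + 0 = 1)
A(-51)/r(29, (9 - 8) - 24) = 1/((29 + ((9 - 8) - 24))/(-21 + ((9 - 8) - 24))) = 1/((29 + (1 - 24))/(-21 + (1 - 24))) = 1/((29 - 23)/(-21 - 23)) = 1/(6/(-44)) = 1/(-1/44*6) = 1/(-3/22) = 1*(-22/3) = -22/3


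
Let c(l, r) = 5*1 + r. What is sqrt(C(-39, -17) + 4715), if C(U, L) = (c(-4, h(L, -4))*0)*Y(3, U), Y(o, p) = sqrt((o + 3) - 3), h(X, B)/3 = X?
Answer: sqrt(4715) ≈ 68.666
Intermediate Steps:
h(X, B) = 3*X
Y(o, p) = sqrt(o) (Y(o, p) = sqrt((3 + o) - 3) = sqrt(o))
c(l, r) = 5 + r
C(U, L) = 0 (C(U, L) = ((5 + 3*L)*0)*sqrt(3) = 0*sqrt(3) = 0)
sqrt(C(-39, -17) + 4715) = sqrt(0 + 4715) = sqrt(4715)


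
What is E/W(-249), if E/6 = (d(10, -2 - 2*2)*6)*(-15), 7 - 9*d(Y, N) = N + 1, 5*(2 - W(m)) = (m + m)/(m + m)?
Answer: -400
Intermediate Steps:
W(m) = 9/5 (W(m) = 2 - (m + m)/(5*(m + m)) = 2 - 2*m/(5*(2*m)) = 2 - 2*m*1/(2*m)/5 = 2 - ⅕*1 = 2 - ⅕ = 9/5)
d(Y, N) = ⅔ - N/9 (d(Y, N) = 7/9 - (N + 1)/9 = 7/9 - (1 + N)/9 = 7/9 + (-⅑ - N/9) = ⅔ - N/9)
E = -720 (E = 6*(((⅔ - (-2 - 2*2)/9)*6)*(-15)) = 6*(((⅔ - (-2 - 4)/9)*6)*(-15)) = 6*(((⅔ - ⅑*(-6))*6)*(-15)) = 6*(((⅔ + ⅔)*6)*(-15)) = 6*(((4/3)*6)*(-15)) = 6*(8*(-15)) = 6*(-120) = -720)
E/W(-249) = -720/9/5 = -720*5/9 = -400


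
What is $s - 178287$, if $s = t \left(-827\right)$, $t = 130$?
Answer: $-285797$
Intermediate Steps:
$s = -107510$ ($s = 130 \left(-827\right) = -107510$)
$s - 178287 = -107510 - 178287 = -285797$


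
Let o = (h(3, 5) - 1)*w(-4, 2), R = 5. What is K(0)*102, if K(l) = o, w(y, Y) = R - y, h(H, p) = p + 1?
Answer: 4590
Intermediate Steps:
h(H, p) = 1 + p
w(y, Y) = 5 - y
o = 45 (o = ((1 + 5) - 1)*(5 - 1*(-4)) = (6 - 1)*(5 + 4) = 5*9 = 45)
K(l) = 45
K(0)*102 = 45*102 = 4590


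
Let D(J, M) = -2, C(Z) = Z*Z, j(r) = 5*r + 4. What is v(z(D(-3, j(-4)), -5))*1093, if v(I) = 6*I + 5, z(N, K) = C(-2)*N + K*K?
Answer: 116951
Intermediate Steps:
j(r) = 4 + 5*r
C(Z) = Z²
z(N, K) = K² + 4*N (z(N, K) = (-2)²*N + K*K = 4*N + K² = K² + 4*N)
v(I) = 5 + 6*I
v(z(D(-3, j(-4)), -5))*1093 = (5 + 6*((-5)² + 4*(-2)))*1093 = (5 + 6*(25 - 8))*1093 = (5 + 6*17)*1093 = (5 + 102)*1093 = 107*1093 = 116951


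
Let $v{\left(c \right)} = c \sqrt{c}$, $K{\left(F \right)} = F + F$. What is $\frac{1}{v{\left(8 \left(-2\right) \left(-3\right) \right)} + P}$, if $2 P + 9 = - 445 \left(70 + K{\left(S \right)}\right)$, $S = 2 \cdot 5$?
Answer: $- \frac{8902}{178253457} - \frac{256 \sqrt{3}}{534760371} \approx -5.0769 \cdot 10^{-5}$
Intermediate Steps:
$S = 10$
$K{\left(F \right)} = 2 F$
$v{\left(c \right)} = c^{\frac{3}{2}}$
$P = - \frac{40059}{2}$ ($P = - \frac{9}{2} + \frac{\left(-445\right) \left(70 + 2 \cdot 10\right)}{2} = - \frac{9}{2} + \frac{\left(-445\right) \left(70 + 20\right)}{2} = - \frac{9}{2} + \frac{\left(-445\right) 90}{2} = - \frac{9}{2} + \frac{1}{2} \left(-40050\right) = - \frac{9}{2} - 20025 = - \frac{40059}{2} \approx -20030.0$)
$\frac{1}{v{\left(8 \left(-2\right) \left(-3\right) \right)} + P} = \frac{1}{\left(8 \left(-2\right) \left(-3\right)\right)^{\frac{3}{2}} - \frac{40059}{2}} = \frac{1}{\left(\left(-16\right) \left(-3\right)\right)^{\frac{3}{2}} - \frac{40059}{2}} = \frac{1}{48^{\frac{3}{2}} - \frac{40059}{2}} = \frac{1}{192 \sqrt{3} - \frac{40059}{2}} = \frac{1}{- \frac{40059}{2} + 192 \sqrt{3}}$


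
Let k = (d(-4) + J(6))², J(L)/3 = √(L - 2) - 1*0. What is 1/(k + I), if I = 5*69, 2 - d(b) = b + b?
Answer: 1/601 ≈ 0.0016639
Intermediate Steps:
J(L) = 3*√(-2 + L) (J(L) = 3*(√(L - 2) - 1*0) = 3*(√(-2 + L) + 0) = 3*√(-2 + L))
d(b) = 2 - 2*b (d(b) = 2 - (b + b) = 2 - 2*b)
k = 256 (k = ((2 - 2*(-4)) + 3*√(-2 + 6))² = ((2 + 8) + 3*√4)² = (10 + 3*2)² = (10 + 6)² = 16² = 256)
I = 345
1/(k + I) = 1/(256 + 345) = 1/601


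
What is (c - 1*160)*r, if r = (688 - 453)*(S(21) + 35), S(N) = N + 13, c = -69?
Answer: -3713235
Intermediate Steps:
S(N) = 13 + N
r = 16215 (r = (688 - 453)*((13 + 21) + 35) = 235*(34 + 35) = 235*69 = 16215)
(c - 1*160)*r = (-69 - 1*160)*16215 = (-69 - 160)*16215 = -229*16215 = -3713235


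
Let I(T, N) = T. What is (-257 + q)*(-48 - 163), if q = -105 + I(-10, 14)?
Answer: 78492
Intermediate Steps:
q = -115 (q = -105 - 10 = -115)
(-257 + q)*(-48 - 163) = (-257 - 115)*(-48 - 163) = -372*(-211) = 78492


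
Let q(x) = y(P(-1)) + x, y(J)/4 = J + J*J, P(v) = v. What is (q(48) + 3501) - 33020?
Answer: -29471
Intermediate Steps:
y(J) = 4*J + 4*J**2 (y(J) = 4*(J + J*J) = 4*(J + J**2) = 4*J + 4*J**2)
q(x) = x (q(x) = 4*(-1)*(1 - 1) + x = 4*(-1)*0 + x = 0 + x = x)
(q(48) + 3501) - 33020 = (48 + 3501) - 33020 = 3549 - 33020 = -29471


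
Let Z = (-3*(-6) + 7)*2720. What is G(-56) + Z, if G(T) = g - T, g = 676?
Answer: 68732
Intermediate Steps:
Z = 68000 (Z = (18 + 7)*2720 = 25*2720 = 68000)
G(T) = 676 - T
G(-56) + Z = (676 - 1*(-56)) + 68000 = (676 + 56) + 68000 = 732 + 68000 = 68732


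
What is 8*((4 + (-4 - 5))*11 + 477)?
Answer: 3376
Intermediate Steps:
8*((4 + (-4 - 5))*11 + 477) = 8*((4 - 9)*11 + 477) = 8*(-5*11 + 477) = 8*(-55 + 477) = 8*422 = 3376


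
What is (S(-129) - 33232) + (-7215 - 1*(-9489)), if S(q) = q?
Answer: -31087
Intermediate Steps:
(S(-129) - 33232) + (-7215 - 1*(-9489)) = (-129 - 33232) + (-7215 - 1*(-9489)) = -33361 + (-7215 + 9489) = -33361 + 2274 = -31087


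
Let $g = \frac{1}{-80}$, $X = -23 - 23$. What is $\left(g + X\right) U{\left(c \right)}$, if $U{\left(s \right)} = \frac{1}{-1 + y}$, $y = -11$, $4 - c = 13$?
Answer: $\frac{1227}{320} \approx 3.8344$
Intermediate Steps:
$c = -9$ ($c = 4 - 13 = -9$)
$U{\left(s \right)} = - \frac{1}{12}$ ($U{\left(s \right)} = \frac{1}{-1 - 11} = \frac{1}{-12} = - \frac{1}{12}$)
$X = -46$ ($X = -23 - 23 = -46$)
$g = - \frac{1}{80} \approx -0.0125$
$\left(g + X\right) U{\left(c \right)} = \left(- \frac{1}{80} - 46\right) \left(- \frac{1}{12}\right) = \left(- \frac{3681}{80}\right) \left(- \frac{1}{12}\right) = \frac{1227}{320}$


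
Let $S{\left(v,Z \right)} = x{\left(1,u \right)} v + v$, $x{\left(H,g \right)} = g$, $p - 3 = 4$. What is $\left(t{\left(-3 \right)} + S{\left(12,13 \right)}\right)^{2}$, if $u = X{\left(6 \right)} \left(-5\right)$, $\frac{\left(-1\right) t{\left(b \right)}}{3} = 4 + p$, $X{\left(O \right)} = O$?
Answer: $145161$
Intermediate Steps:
$p = 7$ ($p = 3 + 4 = 7$)
$t{\left(b \right)} = -33$ ($t{\left(b \right)} = - 3 \left(4 + 7\right) = \left(-3\right) 11 = -33$)
$u = -30$ ($u = 6 \left(-5\right) = -30$)
$S{\left(v,Z \right)} = - 29 v$ ($S{\left(v,Z \right)} = - 30 v + v = - 29 v$)
$\left(t{\left(-3 \right)} + S{\left(12,13 \right)}\right)^{2} = \left(-33 - 348\right)^{2} = \left(-381\right)^{2} = 145161$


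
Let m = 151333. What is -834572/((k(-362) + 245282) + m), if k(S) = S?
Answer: -834572/396253 ≈ -2.1062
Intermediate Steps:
-834572/((k(-362) + 245282) + m) = -834572/((-362 + 245282) + 151333) = -834572/(244920 + 151333) = -834572/396253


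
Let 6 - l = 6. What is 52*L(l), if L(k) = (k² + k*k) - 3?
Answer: -156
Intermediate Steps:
l = 0 (l = 6 - 1*6 = 6 - 6 = 0)
L(k) = -3 + 2*k² (L(k) = (k² + k²) - 3 = 2*k² - 3 = -3 + 2*k²)
52*L(l) = 52*(-3 + 2*0²) = 52*(-3 + 2*0) = 52*(-3 + 0) = 52*(-3) = -156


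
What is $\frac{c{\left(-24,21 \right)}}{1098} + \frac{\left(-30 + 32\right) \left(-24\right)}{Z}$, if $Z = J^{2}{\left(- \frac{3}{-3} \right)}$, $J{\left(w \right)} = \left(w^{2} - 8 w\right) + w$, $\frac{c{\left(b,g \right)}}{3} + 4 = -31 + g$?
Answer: $- \frac{251}{183} \approx -1.3716$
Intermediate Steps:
$c{\left(b,g \right)} = -105 + 3 g$ ($c{\left(b,g \right)} = -12 + 3 \left(-31 + g\right) = -12 + \left(-93 + 3 g\right) = -105 + 3 g$)
$J{\left(w \right)} = w^{2} - 7 w$
$Z = 36$ ($Z = \left(- \frac{3}{-3} \left(-7 - \frac{3}{-3}\right)\right)^{2} = \left(\left(-3\right) \left(- \frac{1}{3}\right) \left(-7 - -1\right)\right)^{2} = \left(1 \left(-7 + 1\right)\right)^{2} = \left(1 \left(-6\right)\right)^{2} = \left(-6\right)^{2} = 36$)
$\frac{c{\left(-24,21 \right)}}{1098} + \frac{\left(-30 + 32\right) \left(-24\right)}{Z} = \frac{-105 + 3 \cdot 21}{1098} + \frac{\left(-30 + 32\right) \left(-24\right)}{36} = \left(-105 + 63\right) \frac{1}{1098} + 2 \left(-24\right) \frac{1}{36} = \left(-42\right) \frac{1}{1098} - \frac{4}{3} = - \frac{7}{183} - \frac{4}{3} = - \frac{251}{183}$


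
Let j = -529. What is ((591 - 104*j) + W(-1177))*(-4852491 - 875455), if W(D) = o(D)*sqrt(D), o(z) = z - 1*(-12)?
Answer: -318513893222 + 6673057090*I*sqrt(1177) ≈ -3.1851e+11 + 2.2894e+11*I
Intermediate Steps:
o(z) = 12 + z (o(z) = z + 12 = 12 + z)
W(D) = sqrt(D)*(12 + D) (W(D) = (12 + D)*sqrt(D) = sqrt(D)*(12 + D))
((591 - 104*j) + W(-1177))*(-4852491 - 875455) = ((591 - 104*(-529)) + sqrt(-1177)*(12 - 1177))*(-4852491 - 875455) = ((591 + 55016) + (I*sqrt(1177))*(-1165))*(-5727946) = (55607 - 1165*I*sqrt(1177))*(-5727946) = -318513893222 + 6673057090*I*sqrt(1177)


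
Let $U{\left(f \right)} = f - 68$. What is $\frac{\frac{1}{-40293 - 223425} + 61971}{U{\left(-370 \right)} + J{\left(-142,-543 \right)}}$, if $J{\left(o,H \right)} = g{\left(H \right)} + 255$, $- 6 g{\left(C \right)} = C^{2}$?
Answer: $- \frac{16342868177}{13007758491} \approx -1.2564$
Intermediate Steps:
$g{\left(C \right)} = - \frac{C^{2}}{6}$
$J{\left(o,H \right)} = 255 - \frac{H^{2}}{6}$ ($J{\left(o,H \right)} = - \frac{H^{2}}{6} + 255 = 255 - \frac{H^{2}}{6}$)
$U{\left(f \right)} = -68 + f$ ($U{\left(f \right)} = f - 68 = -68 + f$)
$\frac{\frac{1}{-40293 - 223425} + 61971}{U{\left(-370 \right)} + J{\left(-142,-543 \right)}} = \frac{\frac{1}{-40293 - 223425} + 61971}{\left(-68 - 370\right) + \left(255 - \frac{\left(-543\right)^{2}}{6}\right)} = \frac{\frac{1}{-263718} + 61971}{-438 + \left(255 - \frac{98283}{2}\right)} = \frac{- \frac{1}{263718} + 61971}{-438 + \left(255 - \frac{98283}{2}\right)} = \frac{16342868177}{263718 \left(-438 - \frac{97773}{2}\right)} = \frac{16342868177}{263718 \left(- \frac{98649}{2}\right)} = \frac{16342868177}{263718} \left(- \frac{2}{98649}\right) = - \frac{16342868177}{13007758491}$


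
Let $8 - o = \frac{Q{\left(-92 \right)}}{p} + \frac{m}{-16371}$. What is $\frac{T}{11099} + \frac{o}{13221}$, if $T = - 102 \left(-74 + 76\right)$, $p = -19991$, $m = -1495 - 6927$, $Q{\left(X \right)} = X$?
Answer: $- \frac{855508054342078}{48023950675148019} \approx -0.017814$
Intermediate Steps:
$m = -8422$
$o = \frac{2448310954}{327272661}$ ($o = 8 - \left(- \frac{92}{-19991} - \frac{8422}{-16371}\right) = 8 - \left(\left(-92\right) \left(- \frac{1}{19991}\right) - - \frac{8422}{16371}\right) = 8 - \left(\frac{92}{19991} + \frac{8422}{16371}\right) = 8 - \frac{169870334}{327272661} = \frac{2448310954}{327272661} \approx 7.4809$)
$T = -204$ ($T = \left(-102\right) 2 = -204$)
$\frac{T}{11099} + \frac{o}{13221} = - \frac{204}{11099} + \frac{2448310954}{327272661 \cdot 13221} = \left(-204\right) \frac{1}{11099} + \frac{2448310954}{327272661} \cdot \frac{1}{13221} = - \frac{204}{11099} + \frac{2448310954}{4326871851081} = - \frac{855508054342078}{48023950675148019}$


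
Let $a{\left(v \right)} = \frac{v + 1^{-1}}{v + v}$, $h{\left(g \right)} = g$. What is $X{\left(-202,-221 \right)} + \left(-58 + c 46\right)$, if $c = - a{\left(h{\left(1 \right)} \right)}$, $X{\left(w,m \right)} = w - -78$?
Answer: $-228$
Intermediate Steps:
$X{\left(w,m \right)} = 78 + w$ ($X{\left(w,m \right)} = w + 78 = 78 + w$)
$a{\left(v \right)} = \frac{1 + v}{2 v}$ ($a{\left(v \right)} = \frac{v + 1}{2 v} = \left(1 + v\right) \frac{1}{2 v} = \frac{1 + v}{2 v}$)
$c = -1$ ($c = - \frac{1 + 1}{2 \cdot 1} = - \frac{1 \cdot 2}{2} = \left(-1\right) 1 = -1$)
$X{\left(-202,-221 \right)} + \left(-58 + c 46\right) = \left(78 - 202\right) - 104 = -124 - 104 = -228$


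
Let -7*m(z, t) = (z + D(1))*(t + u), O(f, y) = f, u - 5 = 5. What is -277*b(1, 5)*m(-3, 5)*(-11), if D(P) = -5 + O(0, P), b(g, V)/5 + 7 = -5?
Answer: -21938400/7 ≈ -3.1341e+6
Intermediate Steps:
u = 10 (u = 5 + 5 = 10)
b(g, V) = -60 (b(g, V) = -35 + 5*(-5) = -35 - 25 = -60)
D(P) = -5 (D(P) = -5 + 0 = -5)
m(z, t) = -(-5 + z)*(10 + t)/7 (m(z, t) = -(z - 5)*(t + 10)/7 = -(-5 + z)*(10 + t)/7)
-277*b(1, 5)*m(-3, 5)*(-11) = -277*(-60*(50/7 - 10/7*(-3) + (5/7)*5 - ⅐*5*(-3)))*(-11) = -277*(-60*(50/7 + 30/7 + 25/7 + 15/7))*(-11) = -277*(-60*120/7)*(-11) = -(-1994400)*(-11)/7 = -277*79200/7 = -21938400/7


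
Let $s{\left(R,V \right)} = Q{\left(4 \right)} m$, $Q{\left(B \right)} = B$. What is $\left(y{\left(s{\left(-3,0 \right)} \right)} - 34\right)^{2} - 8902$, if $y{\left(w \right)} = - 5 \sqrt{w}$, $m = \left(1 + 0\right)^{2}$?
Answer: $-6966$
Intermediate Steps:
$m = 1$ ($m = 1^{2} = 1$)
$s{\left(R,V \right)} = 4$ ($s{\left(R,V \right)} = 4 \cdot 1 = 4$)
$\left(y{\left(s{\left(-3,0 \right)} \right)} - 34\right)^{2} - 8902 = \left(- 5 \sqrt{4} - 34\right)^{2} - 8902 = \left(\left(-5\right) 2 - 34\right)^{2} - 8902 = \left(-10 - 34\right)^{2} - 8902 = \left(-44\right)^{2} - 8902 = 1936 - 8902 = -6966$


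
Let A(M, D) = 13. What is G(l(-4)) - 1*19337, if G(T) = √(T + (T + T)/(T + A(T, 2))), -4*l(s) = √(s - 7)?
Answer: -19337 + 11^(¼)*√(-(√11 + 60*I)/(52 - I*√11))/2 ≈ -19336.0 - 0.68853*I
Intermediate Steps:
l(s) = -√(-7 + s)/4 (l(s) = -√(s - 7)/4 = -√(-7 + s)/4)
G(T) = √(T + 2*T/(13 + T)) (G(T) = √(T + (T + T)/(T + 13)) = √(T + (2*T)/(13 + T)) = √(T + 2*T/(13 + T)))
G(l(-4)) - 1*19337 = √((-√(-7 - 4)/4)*(15 - √(-7 - 4)/4)/(13 - √(-7 - 4)/4)) - 1*19337 = √((-I*√11/4)*(15 - I*√11/4)/(13 - I*√11/4)) - 19337 = √(-I*√11*(15 - I*√11/4)/(4*(13 - I*√11/4))) - 19337 = 11^(¼)*√(-I*(15 - I*√11/4)/(13 - I*√11/4))/2 - 19337 = -19337 + 11^(¼)*√(-I*(15 - I*√11/4)/(13 - I*√11/4))/2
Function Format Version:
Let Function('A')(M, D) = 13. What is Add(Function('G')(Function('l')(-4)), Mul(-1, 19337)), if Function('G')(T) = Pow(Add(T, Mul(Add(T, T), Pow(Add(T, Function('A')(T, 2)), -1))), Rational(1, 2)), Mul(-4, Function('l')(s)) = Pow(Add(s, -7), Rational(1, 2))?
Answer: Add(-19337, Mul(Rational(1, 2), Pow(11, Rational(1, 4)), Pow(Mul(-1, Pow(Add(52, Mul(-1, I, Pow(11, Rational(1, 2)))), -1), Add(Pow(11, Rational(1, 2)), Mul(60, I))), Rational(1, 2)))) ≈ Add(-19336., Mul(-0.68853, I))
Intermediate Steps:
Function('l')(s) = Mul(Rational(-1, 4), Pow(Add(-7, s), Rational(1, 2))) (Function('l')(s) = Mul(Rational(-1, 4), Pow(Add(s, -7), Rational(1, 2))) = Mul(Rational(-1, 4), Pow(Add(-7, s), Rational(1, 2))))
Function('G')(T) = Pow(Add(T, Mul(2, T, Pow(Add(13, T), -1))), Rational(1, 2)) (Function('G')(T) = Pow(Add(T, Mul(Add(T, T), Pow(Add(T, 13), -1))), Rational(1, 2)) = Pow(Add(T, Mul(Mul(2, T), Pow(Add(13, T), -1))), Rational(1, 2)) = Pow(Add(T, Mul(2, T, Pow(Add(13, T), -1))), Rational(1, 2)))
Add(Function('G')(Function('l')(-4)), Mul(-1, 19337)) = Add(Pow(Mul(Mul(Rational(-1, 4), Pow(Add(-7, -4), Rational(1, 2))), Pow(Add(13, Mul(Rational(-1, 4), Pow(Add(-7, -4), Rational(1, 2)))), -1), Add(15, Mul(Rational(-1, 4), Pow(Add(-7, -4), Rational(1, 2))))), Rational(1, 2)), Mul(-1, 19337)) = Add(Pow(Mul(Mul(Rational(-1, 4), Pow(-11, Rational(1, 2))), Pow(Add(13, Mul(Rational(-1, 4), Pow(-11, Rational(1, 2)))), -1), Add(15, Mul(Rational(-1, 4), Pow(-11, Rational(1, 2))))), Rational(1, 2)), -19337) = Add(Pow(Mul(Mul(Rational(-1, 4), Mul(I, Pow(11, Rational(1, 2)))), Pow(Add(13, Mul(Rational(-1, 4), Mul(I, Pow(11, Rational(1, 2))))), -1), Add(15, Mul(Rational(-1, 4), Mul(I, Pow(11, Rational(1, 2)))))), Rational(1, 2)), -19337) = Add(Pow(Mul(Mul(Rational(-1, 4), I, Pow(11, Rational(1, 2))), Pow(Add(13, Mul(Rational(-1, 4), I, Pow(11, Rational(1, 2)))), -1), Add(15, Mul(Rational(-1, 4), I, Pow(11, Rational(1, 2))))), Rational(1, 2)), -19337) = Add(Pow(Mul(Rational(-1, 4), I, Pow(11, Rational(1, 2)), Pow(Add(13, Mul(Rational(-1, 4), I, Pow(11, Rational(1, 2)))), -1), Add(15, Mul(Rational(-1, 4), I, Pow(11, Rational(1, 2))))), Rational(1, 2)), -19337) = Add(Mul(Rational(1, 2), Pow(11, Rational(1, 4)), Pow(Mul(-1, I, Pow(Add(13, Mul(Rational(-1, 4), I, Pow(11, Rational(1, 2)))), -1), Add(15, Mul(Rational(-1, 4), I, Pow(11, Rational(1, 2))))), Rational(1, 2))), -19337) = Add(-19337, Mul(Rational(1, 2), Pow(11, Rational(1, 4)), Pow(Mul(-1, I, Pow(Add(13, Mul(Rational(-1, 4), I, Pow(11, Rational(1, 2)))), -1), Add(15, Mul(Rational(-1, 4), I, Pow(11, Rational(1, 2))))), Rational(1, 2))))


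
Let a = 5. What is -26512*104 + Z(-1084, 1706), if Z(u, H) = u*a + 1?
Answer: -2762667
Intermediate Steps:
Z(u, H) = 1 + 5*u (Z(u, H) = u*5 + 1 = 5*u + 1 = 1 + 5*u)
-26512*104 + Z(-1084, 1706) = -26512*104 + (1 + 5*(-1084)) = -2757248 + (1 - 5420) = -2757248 - 5419 = -2762667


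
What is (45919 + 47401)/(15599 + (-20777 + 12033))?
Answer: 18664/1371 ≈ 13.613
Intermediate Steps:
(45919 + 47401)/(15599 + (-20777 + 12033)) = 93320/(15599 - 8744) = 93320/6855 = 93320*(1/6855) = 18664/1371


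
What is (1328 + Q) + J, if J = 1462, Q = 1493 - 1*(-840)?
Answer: 5123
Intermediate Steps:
Q = 2333 (Q = 1493 + 840 = 2333)
(1328 + Q) + J = (1328 + 2333) + 1462 = 3661 + 1462 = 5123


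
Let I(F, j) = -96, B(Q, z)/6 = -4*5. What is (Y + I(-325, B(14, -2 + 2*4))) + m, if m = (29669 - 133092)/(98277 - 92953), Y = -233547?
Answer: -1244018755/5324 ≈ -2.3366e+5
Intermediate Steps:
B(Q, z) = -120 (B(Q, z) = 6*(-4*5) = 6*(-20) = -120)
m = -103423/5324 ≈ -19.426
(Y + I(-325, B(14, -2 + 2*4))) + m = (-233547 - 96) - 103423/5324 = -233643 - 103423/5324 = -1244018755/5324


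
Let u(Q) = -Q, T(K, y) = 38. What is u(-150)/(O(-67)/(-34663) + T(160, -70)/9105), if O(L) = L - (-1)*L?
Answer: 23670496125/1268632 ≈ 18658.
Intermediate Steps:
O(L) = 2*L (O(L) = L + L = 2*L)
u(-150)/(O(-67)/(-34663) + T(160, -70)/9105) = (-1*(-150))/((2*(-67))/(-34663) + 38/9105) = 150/(-134*(-1/34663) + 38*(1/9105)) = 150/(134/34663 + 38/9105) = 150/(2537264/315606615) = 150*(315606615/2537264) = 23670496125/1268632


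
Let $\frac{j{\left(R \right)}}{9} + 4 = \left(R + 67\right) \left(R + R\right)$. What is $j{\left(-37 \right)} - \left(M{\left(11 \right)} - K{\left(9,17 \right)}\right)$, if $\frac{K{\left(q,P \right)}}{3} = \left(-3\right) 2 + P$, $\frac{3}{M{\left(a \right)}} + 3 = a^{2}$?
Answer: $- \frac{2357997}{118} \approx -19983.0$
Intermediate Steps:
$M{\left(a \right)} = \frac{3}{-3 + a^{2}}$
$j{\left(R \right)} = -36 + 18 R \left(67 + R\right)$ ($j{\left(R \right)} = -36 + 9 \left(R + 67\right) \left(R + R\right) = -36 + 9 \left(67 + R\right) 2 R = -36 + 9 \cdot 2 R \left(67 + R\right) = -36 + 18 R \left(67 + R\right)$)
$K{\left(q,P \right)} = -18 + 3 P$ ($K{\left(q,P \right)} = 3 \left(\left(-3\right) 2 + P\right) = 3 \left(-6 + P\right) = -18 + 3 P$)
$j{\left(-37 \right)} - \left(M{\left(11 \right)} - K{\left(9,17 \right)}\right) = \left(-36 + 18 \left(-37\right)^{2} + 1206 \left(-37\right)\right) - \left(\frac{3}{-3 + 11^{2}} - \left(-18 + 3 \cdot 17\right)\right) = \left(-36 + 18 \cdot 1369 - 44622\right) - \left(\frac{3}{-3 + 121} - \left(-18 + 51\right)\right) = \left(-36 + 24642 - 44622\right) - \left(\frac{3}{118} - 33\right) = -20016 - \left(3 \cdot \frac{1}{118} - 33\right) = -20016 - \left(\frac{3}{118} - 33\right) = -20016 - - \frac{3891}{118} = -20016 + \frac{3891}{118} = - \frac{2357997}{118}$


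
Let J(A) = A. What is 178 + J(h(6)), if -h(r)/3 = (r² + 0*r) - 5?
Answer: 85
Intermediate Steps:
h(r) = 15 - 3*r² (h(r) = -3*((r² + 0*r) - 5) = -3*((r² + 0) - 5) = -3*(r² - 5) = -3*(-5 + r²) = 15 - 3*r²)
178 + J(h(6)) = 178 + (15 - 3*6²) = 178 + (15 - 3*36) = 178 + (15 - 108) = 178 - 93 = 85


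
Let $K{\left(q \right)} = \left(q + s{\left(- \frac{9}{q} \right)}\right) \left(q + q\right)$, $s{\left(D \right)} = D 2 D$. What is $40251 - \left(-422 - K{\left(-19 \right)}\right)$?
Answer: $\frac{786181}{19} \approx 41378.0$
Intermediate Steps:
$s{\left(D \right)} = 2 D^{2}$ ($s{\left(D \right)} = 2 D D = 2 D^{2}$)
$K{\left(q \right)} = 2 q \left(q + \frac{162}{q^{2}}\right)$ ($K{\left(q \right)} = \left(q + 2 \left(- \frac{9}{q}\right)^{2}\right) \left(q + q\right) = \left(q + 2 \frac{81}{q^{2}}\right) 2 q = \left(q + \frac{162}{q^{2}}\right) 2 q = 2 q \left(q + \frac{162}{q^{2}}\right)$)
$40251 - \left(-422 - K{\left(-19 \right)}\right) = 40251 - \left(-422 - \frac{2 \left(162 + \left(-19\right)^{3}\right)}{-19}\right) = 40251 - \left(-422 - 2 \left(- \frac{1}{19}\right) \left(162 - 6859\right)\right) = 40251 - \left(-422 - 2 \left(- \frac{1}{19}\right) \left(-6697\right)\right) = 40251 - \left(-422 - \frac{13394}{19}\right) = 40251 - - \frac{21412}{19} = 40251 + \frac{21412}{19} = \frac{786181}{19}$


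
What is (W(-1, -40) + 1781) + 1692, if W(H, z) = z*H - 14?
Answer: 3499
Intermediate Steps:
W(H, z) = -14 + H*z (W(H, z) = H*z - 14 = -14 + H*z)
(W(-1, -40) + 1781) + 1692 = ((-14 - 1*(-40)) + 1781) + 1692 = ((-14 + 40) + 1781) + 1692 = (26 + 1781) + 1692 = 1807 + 1692 = 3499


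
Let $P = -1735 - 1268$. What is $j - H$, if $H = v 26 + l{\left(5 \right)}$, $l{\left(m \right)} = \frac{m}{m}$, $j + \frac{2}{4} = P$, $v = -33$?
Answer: $- \frac{4293}{2} \approx -2146.5$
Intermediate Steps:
$P = -3003$ ($P = -1735 - 1268 = -3003$)
$j = - \frac{6007}{2}$ ($j = - \frac{1}{2} - 3003 = - \frac{6007}{2} \approx -3003.5$)
$l{\left(m \right)} = 1$
$H = -857$ ($H = \left(-33\right) 26 + 1 = -858 + 1 = -857$)
$j - H = - \frac{6007}{2} - -857 = - \frac{6007}{2} + 857 = - \frac{4293}{2}$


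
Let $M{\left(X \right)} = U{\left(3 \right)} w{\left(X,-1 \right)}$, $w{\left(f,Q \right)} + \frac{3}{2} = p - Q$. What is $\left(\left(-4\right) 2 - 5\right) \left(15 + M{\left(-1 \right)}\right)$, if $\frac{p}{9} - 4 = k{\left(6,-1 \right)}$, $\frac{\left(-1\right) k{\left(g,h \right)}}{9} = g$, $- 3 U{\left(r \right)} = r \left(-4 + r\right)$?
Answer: $\frac{11323}{2} \approx 5661.5$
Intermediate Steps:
$U{\left(r \right)} = - \frac{r \left(-4 + r\right)}{3}$
$k{\left(g,h \right)} = - 9 g$
$p = -450$ ($p = 36 + 9 \left(\left(-9\right) 6\right) = 36 + 9 \left(-54\right) = 36 - 486 = -450$)
$w{\left(f,Q \right)} = - \frac{903}{2} - Q$ ($w{\left(f,Q \right)} = - \frac{3}{2} - \left(450 + Q\right) = - \frac{903}{2} - Q$)
$M{\left(X \right)} = - \frac{901}{2}$ ($M{\left(X \right)} = \frac{1}{3} \cdot 3 \left(4 - 3\right) \left(- \frac{903}{2} - -1\right) = \frac{1}{3} \cdot 3 \left(4 - 3\right) \left(- \frac{903}{2} + 1\right) = \frac{1}{3} \cdot 3 \cdot 1 \left(- \frac{901}{2}\right) = 1 \left(- \frac{901}{2}\right) = - \frac{901}{2}$)
$\left(\left(-4\right) 2 - 5\right) \left(15 + M{\left(-1 \right)}\right) = \left(\left(-4\right) 2 - 5\right) \left(15 - \frac{901}{2}\right) = \left(-8 - 5\right) \left(- \frac{871}{2}\right) = \left(-13\right) \left(- \frac{871}{2}\right) = \frac{11323}{2}$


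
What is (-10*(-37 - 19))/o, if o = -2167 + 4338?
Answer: 560/2171 ≈ 0.25795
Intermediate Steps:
o = 2171
(-10*(-37 - 19))/o = -10*(-37 - 19)/2171 = -10*(-56)*(1/2171) = 560*(1/2171) = 560/2171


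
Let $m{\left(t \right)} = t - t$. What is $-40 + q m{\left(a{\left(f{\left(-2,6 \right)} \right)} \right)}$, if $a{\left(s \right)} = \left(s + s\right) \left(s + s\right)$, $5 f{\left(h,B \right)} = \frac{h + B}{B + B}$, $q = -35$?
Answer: $-40$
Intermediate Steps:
$f{\left(h,B \right)} = \frac{B + h}{10 B}$ ($f{\left(h,B \right)} = \frac{\left(h + B\right) \frac{1}{B + B}}{5} = \frac{\left(B + h\right) \frac{1}{2 B}}{5} = \frac{\frac{1}{2} \frac{1}{B} \left(B + h\right)}{5} = \frac{B + h}{10 B}$)
$a{\left(s \right)} = 4 s^{2}$ ($a{\left(s \right)} = 2 s 2 s = 4 s^{2}$)
$m{\left(t \right)} = 0$
$-40 + q m{\left(a{\left(f{\left(-2,6 \right)} \right)} \right)} = -40 - 0 = -40 + 0 = -40$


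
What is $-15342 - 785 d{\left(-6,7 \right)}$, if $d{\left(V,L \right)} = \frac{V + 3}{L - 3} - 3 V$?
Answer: $- \frac{115533}{4} \approx -28883.0$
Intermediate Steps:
$d{\left(V,L \right)} = - 3 V + \frac{3 + V}{-3 + L}$ ($d{\left(V,L \right)} = \frac{3 + V}{-3 + L} - 3 V = - 3 V + \frac{3 + V}{-3 + L}$)
$-15342 - 785 d{\left(-6,7 \right)} = -15342 - 785 \frac{3 + 10 \left(-6\right) - 21 \left(-6\right)}{-3 + 7} = -15342 - 785 \frac{3 - 60 + 126}{4} = -15342 - 785 \cdot \frac{1}{4} \cdot 69 = -15342 - 785 \cdot \frac{69}{4} = -15342 - \frac{54165}{4} = - \frac{115533}{4}$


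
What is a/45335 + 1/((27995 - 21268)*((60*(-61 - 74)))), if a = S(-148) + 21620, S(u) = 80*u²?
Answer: 19331936886533/494049042900 ≈ 39.130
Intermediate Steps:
a = 1773940 (a = 80*(-148)² + 21620 = 80*21904 + 21620 = 1752320 + 21620 = 1773940)
a/45335 + 1/((27995 - 21268)*((60*(-61 - 74)))) = 1773940/45335 + 1/((27995 - 21268)*((60*(-61 - 74)))) = 1773940*(1/45335) + 1/(6727*((60*(-135)))) = 354788/9067 + (1/6727)/(-8100) = 354788/9067 + (1/6727)*(-1/8100) = 354788/9067 - 1/54488700 = 19331936886533/494049042900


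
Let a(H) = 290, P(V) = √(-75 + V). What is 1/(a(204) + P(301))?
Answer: 145/41937 - √226/83874 ≈ 0.0032783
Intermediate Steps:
1/(a(204) + P(301)) = 1/(290 + √(-75 + 301)) = 1/(290 + √226)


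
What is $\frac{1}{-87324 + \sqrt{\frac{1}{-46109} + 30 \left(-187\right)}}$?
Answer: $- \frac{211916964}{18505450578625} - \frac{7 i \sqrt{243409873031}}{351603560993875} \approx -1.1452 \cdot 10^{-5} - 9.8223 \cdot 10^{-9} i$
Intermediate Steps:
$\frac{1}{-87324 + \sqrt{\frac{1}{-46109} + 30 \left(-187\right)}} = \frac{1}{-87324 + \sqrt{- \frac{1}{46109} - 5610}} = \frac{1}{-87324 + \sqrt{- \frac{258671491}{46109}}} = \frac{1}{-87324 + \frac{i \sqrt{243409873031}}{6587}}$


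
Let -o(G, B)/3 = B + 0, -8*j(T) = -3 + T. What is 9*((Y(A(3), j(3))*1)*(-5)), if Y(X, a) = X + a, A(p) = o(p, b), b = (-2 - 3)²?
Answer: 3375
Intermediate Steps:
j(T) = 3/8 - T/8 (j(T) = -(-3 + T)/8 = 3/8 - T/8)
b = 25 (b = (-5)² = 25)
o(G, B) = -3*B (o(G, B) = -3*(B + 0) = -3*B)
A(p) = -75 (A(p) = -3*25 = -75)
9*((Y(A(3), j(3))*1)*(-5)) = 9*(((-75 + (3/8 - ⅛*3))*1)*(-5)) = 9*(((-75 + (3/8 - 3/8))*1)*(-5)) = 9*(((-75 + 0)*1)*(-5)) = 9*(-75*1*(-5)) = 9*(-75*(-5)) = 9*375 = 3375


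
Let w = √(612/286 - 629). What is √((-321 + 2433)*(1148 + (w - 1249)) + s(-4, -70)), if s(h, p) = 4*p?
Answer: 2*√(-9024262 + 624*I*√12818663)/13 ≈ 56.781 + 465.64*I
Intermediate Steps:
w = I*√12818663/143 (w = √(612*(1/286) - 629) = √(306/143 - 629) = √(-89641/143) = I*√12818663/143 ≈ 25.037*I)
√((-321 + 2433)*(1148 + (w - 1249)) + s(-4, -70)) = √((-321 + 2433)*(1148 + (I*√12818663/143 - 1249)) + 4*(-70)) = √(2112*(1148 + (-1249 + I*√12818663/143)) - 280) = √(2112*(-101 + I*√12818663/143) - 280) = √((-213312 + 192*I*√12818663/13) - 280) = √(-213592 + 192*I*√12818663/13)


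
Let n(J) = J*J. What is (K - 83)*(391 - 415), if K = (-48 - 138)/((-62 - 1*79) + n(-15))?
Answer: 14316/7 ≈ 2045.1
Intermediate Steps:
n(J) = J²
K = -31/14 (K = (-48 - 138)/((-62 - 1*79) + (-15)²) = -186/((-62 - 79) + 225) = -186/(-141 + 225) = -186/84 = -186*1/84 = -31/14 ≈ -2.2143)
(K - 83)*(391 - 415) = (-31/14 - 83)*(391 - 415) = -1193/14*(-24) = 14316/7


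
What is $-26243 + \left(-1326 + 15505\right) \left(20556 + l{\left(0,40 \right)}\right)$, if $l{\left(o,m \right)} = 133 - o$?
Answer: $293323088$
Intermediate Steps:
$-26243 + \left(-1326 + 15505\right) \left(20556 + l{\left(0,40 \right)}\right) = -26243 + \left(-1326 + 15505\right) \left(20556 + \left(133 - 0\right)\right) = -26243 + 14179 \left(20556 + \left(133 + 0\right)\right) = -26243 + 14179 \left(20556 + 133\right) = -26243 + 14179 \cdot 20689 = -26243 + 293349331 = 293323088$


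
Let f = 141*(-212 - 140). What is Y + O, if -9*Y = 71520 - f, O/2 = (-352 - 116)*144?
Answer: -444736/3 ≈ -1.4825e+5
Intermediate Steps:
f = -49632 (f = 141*(-352) = -49632)
O = -134784 (O = 2*((-352 - 116)*144) = 2*(-468*144) = 2*(-67392) = -134784)
Y = -40384/3 (Y = -(71520 - 1*(-49632))/9 = -(71520 + 49632)/9 = -⅑*121152 = -40384/3 ≈ -13461.)
Y + O = -40384/3 - 134784 = -444736/3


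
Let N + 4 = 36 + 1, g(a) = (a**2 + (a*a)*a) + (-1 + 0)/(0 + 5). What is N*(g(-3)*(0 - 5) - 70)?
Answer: 693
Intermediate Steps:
g(a) = -1/5 + a**2 + a**3 (g(a) = (a**2 + a**2*a) - 1/5 = (a**2 + a**3) - 1*1/5 = (a**2 + a**3) - 1/5 = -1/5 + a**2 + a**3)
N = 33 (N = -4 + (36 + 1) = -4 + 37 = 33)
N*(g(-3)*(0 - 5) - 70) = 33*((-1/5 + (-3)**2 + (-3)**3)*(0 - 5) - 70) = 33*((-1/5 + 9 - 27)*(-5) - 70) = 33*(-91/5*(-5) - 70) = 33*(91 - 70) = 33*21 = 693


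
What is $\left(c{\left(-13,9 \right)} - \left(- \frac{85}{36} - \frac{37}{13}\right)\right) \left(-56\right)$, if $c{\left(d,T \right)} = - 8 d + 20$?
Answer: $- \frac{846566}{117} \approx -7235.6$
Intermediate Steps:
$c{\left(d,T \right)} = 20 - 8 d$
$\left(c{\left(-13,9 \right)} - \left(- \frac{85}{36} - \frac{37}{13}\right)\right) \left(-56\right) = \left(\left(20 - -104\right) - \left(- \frac{85}{36} - \frac{37}{13}\right)\right) \left(-56\right) = \left(\left(20 + 104\right) - - \frac{2437}{468}\right) \left(-56\right) = \left(124 + \left(\frac{85}{36} + \frac{37}{13}\right)\right) \left(-56\right) = \left(124 + \frac{2437}{468}\right) \left(-56\right) = \frac{60469}{468} \left(-56\right) = - \frac{846566}{117}$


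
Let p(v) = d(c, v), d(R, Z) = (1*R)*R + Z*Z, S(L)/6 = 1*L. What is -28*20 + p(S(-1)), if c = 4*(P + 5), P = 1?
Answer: 52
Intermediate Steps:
c = 24 (c = 4*(1 + 5) = 4*6 = 24)
S(L) = 6*L (S(L) = 6*(1*L) = 6*L)
d(R, Z) = R² + Z² (d(R, Z) = R*R + Z² = R² + Z²)
p(v) = 576 + v² (p(v) = 24² + v² = 576 + v²)
-28*20 + p(S(-1)) = -28*20 + (576 + (6*(-1))²) = -560 + (576 + (-6)²) = -560 + (576 + 36) = -560 + 612 = 52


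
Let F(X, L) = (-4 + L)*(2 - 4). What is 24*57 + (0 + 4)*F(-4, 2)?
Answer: 1384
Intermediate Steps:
F(X, L) = 8 - 2*L (F(X, L) = (-4 + L)*(-2) = 8 - 2*L)
24*57 + (0 + 4)*F(-4, 2) = 24*57 + (0 + 4)*(8 - 2*2) = 1368 + 4*(8 - 4) = 1368 + 4*4 = 1368 + 16 = 1384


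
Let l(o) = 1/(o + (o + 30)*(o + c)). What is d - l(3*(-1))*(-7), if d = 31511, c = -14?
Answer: 2079725/66 ≈ 31511.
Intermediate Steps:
l(o) = 1/(o + (-14 + o)*(30 + o)) (l(o) = 1/(o + (o + 30)*(o - 14)) = 1/(o + (30 + o)*(-14 + o)) = 1/(o + (-14 + o)*(30 + o)))
d - l(3*(-1))*(-7) = 31511 - (-7)/(-420 + (3*(-1))² + 17*(3*(-1))) = 31511 - (-7)/(-420 + (-3)² + 17*(-3)) = 31511 - (-7)/(-420 + 9 - 51) = 31511 - (-7)/(-462) = 31511 - (-1)*(-7)/462 = 31511 - 1*1/66 = 31511 - 1/66 = 2079725/66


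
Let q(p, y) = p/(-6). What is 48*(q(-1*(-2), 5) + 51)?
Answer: 2432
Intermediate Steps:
q(p, y) = -p/6 (q(p, y) = p*(-⅙) = -p/6)
48*(q(-1*(-2), 5) + 51) = 48*(-(-1)*(-2)/6 + 51) = 48*(-⅙*2 + 51) = 48*(-⅓ + 51) = 48*(152/3) = 2432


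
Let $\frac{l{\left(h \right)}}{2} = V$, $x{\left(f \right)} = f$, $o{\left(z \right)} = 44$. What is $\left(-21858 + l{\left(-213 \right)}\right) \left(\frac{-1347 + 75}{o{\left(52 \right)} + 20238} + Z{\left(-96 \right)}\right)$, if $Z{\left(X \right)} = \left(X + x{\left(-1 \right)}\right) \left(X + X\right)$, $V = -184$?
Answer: $- \frac{4197721224648}{10141} \approx -4.1394 \cdot 10^{8}$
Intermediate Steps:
$l{\left(h \right)} = -368$ ($l{\left(h \right)} = 2 \left(-184\right) = -368$)
$Z{\left(X \right)} = 2 X \left(-1 + X\right)$ ($Z{\left(X \right)} = \left(X - 1\right) \left(X + X\right) = \left(-1 + X\right) 2 X = 2 X \left(-1 + X\right)$)
$\left(-21858 + l{\left(-213 \right)}\right) \left(\frac{-1347 + 75}{o{\left(52 \right)} + 20238} + Z{\left(-96 \right)}\right) = \left(-21858 - 368\right) \left(\frac{-1347 + 75}{44 + 20238} + 2 \left(-96\right) \left(-1 - 96\right)\right) = - 22226 \left(- \frac{1272}{20282} + 2 \left(-96\right) \left(-97\right)\right) = - 22226 \left(\left(-1272\right) \frac{1}{20282} + 18624\right) = - 22226 \left(- \frac{636}{10141} + 18624\right) = \left(-22226\right) \frac{188865348}{10141} = - \frac{4197721224648}{10141}$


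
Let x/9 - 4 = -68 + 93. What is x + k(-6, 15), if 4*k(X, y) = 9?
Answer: 1053/4 ≈ 263.25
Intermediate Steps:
k(X, y) = 9/4 (k(X, y) = (1/4)*9 = 9/4)
x = 261 (x = 36 + 9*(-68 + 93) = 36 + 9*25 = 36 + 225 = 261)
x + k(-6, 15) = 261 + 9/4 = 1053/4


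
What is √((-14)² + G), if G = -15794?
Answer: I*√15598 ≈ 124.89*I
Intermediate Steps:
√((-14)² + G) = √((-14)² - 15794) = √(196 - 15794) = √(-15598) = I*√15598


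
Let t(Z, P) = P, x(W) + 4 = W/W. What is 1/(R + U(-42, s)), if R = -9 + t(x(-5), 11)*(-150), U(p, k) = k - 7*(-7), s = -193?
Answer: -1/1803 ≈ -0.00055463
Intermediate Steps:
x(W) = -3 (x(W) = -4 + W/W = -4 + 1 = -3)
U(p, k) = 49 + k (U(p, k) = k + 49 = 49 + k)
R = -1659 (R = -9 + 11*(-150) = -9 - 1650 = -1659)
1/(R + U(-42, s)) = 1/(-1659 + (49 - 193)) = 1/(-1659 - 144) = 1/(-1803) = -1/1803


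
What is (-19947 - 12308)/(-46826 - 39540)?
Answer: 32255/86366 ≈ 0.37347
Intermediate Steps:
(-19947 - 12308)/(-46826 - 39540) = -32255/(-86366) = -32255*(-1/86366) = 32255/86366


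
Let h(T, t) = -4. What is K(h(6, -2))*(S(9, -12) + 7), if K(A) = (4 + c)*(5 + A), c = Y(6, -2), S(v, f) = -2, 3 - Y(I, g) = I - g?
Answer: -5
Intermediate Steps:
Y(I, g) = 3 + g - I (Y(I, g) = 3 - (I - g) = 3 + (g - I) = 3 + g - I)
c = -5 (c = 3 - 2 - 1*6 = 3 - 2 - 6 = -5)
K(A) = -5 - A (K(A) = (4 - 5)*(5 + A) = -(5 + A) = -5 - A)
K(h(6, -2))*(S(9, -12) + 7) = (-5 - 1*(-4))*(-2 + 7) = (-5 + 4)*5 = -1*5 = -5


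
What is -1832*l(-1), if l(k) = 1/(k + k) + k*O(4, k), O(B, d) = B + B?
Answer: 15572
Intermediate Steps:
O(B, d) = 2*B
l(k) = 1/(2*k) + 8*k (l(k) = 1/(k + k) + k*(2*4) = 1/(2*k) + k*8 = 1/(2*k) + 8*k)
-1832*l(-1) = -1832*((½)/(-1) + 8*(-1)) = -1832*((½)*(-1) - 8) = -1832*(-½ - 8) = -1832*(-17/2) = 15572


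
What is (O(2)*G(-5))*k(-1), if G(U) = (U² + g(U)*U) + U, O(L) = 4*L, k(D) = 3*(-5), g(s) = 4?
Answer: 0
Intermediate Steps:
k(D) = -15
G(U) = U² + 5*U (G(U) = (U² + 4*U) + U = U² + 5*U)
(O(2)*G(-5))*k(-1) = ((4*2)*(-5*(5 - 5)))*(-15) = (8*(-5*0))*(-15) = (8*0)*(-15) = 0*(-15) = 0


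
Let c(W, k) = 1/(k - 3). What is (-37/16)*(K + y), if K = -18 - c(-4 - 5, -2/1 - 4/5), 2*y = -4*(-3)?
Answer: 12691/464 ≈ 27.351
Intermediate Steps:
c(W, k) = 1/(-3 + k)
y = 6 (y = (-4*(-3))/2 = (½)*12 = 6)
K = -517/29 (K = -18 - 1/(-3 + (-2/1 - 4/5)) = -18 - 1/(-3 + (-2*1 - 4*⅕)) = -18 - 1/(-3 + (-2 - ⅘)) = -18 - 1/(-3 - 14/5) = -18 - 1/(-29/5) = -18 - 1*(-5/29) = -18 + 5/29 = -517/29 ≈ -17.828)
(-37/16)*(K + y) = (-37/16)*(-517/29 + 6) = -37*1/16*(-343/29) = -37/16*(-343/29) = 12691/464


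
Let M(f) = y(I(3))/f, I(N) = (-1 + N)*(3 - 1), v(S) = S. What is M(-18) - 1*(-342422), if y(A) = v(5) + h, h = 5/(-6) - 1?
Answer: 36981557/108 ≈ 3.4242e+5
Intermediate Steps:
h = -11/6 (h = 5*(-⅙) - 1 = -⅚ - 1 = -11/6 ≈ -1.8333)
I(N) = -2 + 2*N (I(N) = (-1 + N)*2 = -2 + 2*N)
y(A) = 19/6 (y(A) = 5 - 11/6 = 19/6)
M(f) = 19/(6*f)
M(-18) - 1*(-342422) = (19/6)/(-18) - 1*(-342422) = (19/6)*(-1/18) + 342422 = -19/108 + 342422 = 36981557/108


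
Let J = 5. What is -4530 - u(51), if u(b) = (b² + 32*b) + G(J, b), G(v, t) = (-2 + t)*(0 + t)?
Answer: -11262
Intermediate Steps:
G(v, t) = t*(-2 + t) (G(v, t) = (-2 + t)*t = t*(-2 + t))
u(b) = b² + 32*b + b*(-2 + b) (u(b) = (b² + 32*b) + b*(-2 + b) = b² + 32*b + b*(-2 + b))
-4530 - u(51) = -4530 - 2*51*(15 + 51) = -4530 - 2*51*66 = -4530 - 1*6732 = -4530 - 6732 = -11262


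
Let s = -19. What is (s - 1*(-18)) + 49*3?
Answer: 146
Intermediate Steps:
(s - 1*(-18)) + 49*3 = (-19 - 1*(-18)) + 49*3 = (-19 + 18) + 147 = -1 + 147 = 146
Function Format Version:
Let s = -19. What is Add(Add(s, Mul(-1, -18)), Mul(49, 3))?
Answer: 146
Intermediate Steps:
Add(Add(s, Mul(-1, -18)), Mul(49, 3)) = Add(Add(-19, Mul(-1, -18)), Mul(49, 3)) = Add(Add(-19, 18), 147) = Add(-1, 147) = 146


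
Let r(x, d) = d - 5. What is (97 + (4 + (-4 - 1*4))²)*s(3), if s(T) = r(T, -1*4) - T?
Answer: -1356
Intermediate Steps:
r(x, d) = -5 + d
s(T) = -9 - T (s(T) = (-5 - 1*4) - T = (-5 - 4) - T = -9 - T)
(97 + (4 + (-4 - 1*4))²)*s(3) = (97 + (4 + (-4 - 1*4))²)*(-9 - 1*3) = (97 + (4 + (-4 - 4))²)*(-9 - 3) = (97 + (4 - 8)²)*(-12) = (97 + (-4)²)*(-12) = (97 + 16)*(-12) = 113*(-12) = -1356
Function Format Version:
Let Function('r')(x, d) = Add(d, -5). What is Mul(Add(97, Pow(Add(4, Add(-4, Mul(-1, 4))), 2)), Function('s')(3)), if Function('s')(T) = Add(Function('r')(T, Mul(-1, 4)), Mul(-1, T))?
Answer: -1356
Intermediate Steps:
Function('r')(x, d) = Add(-5, d)
Function('s')(T) = Add(-9, Mul(-1, T)) (Function('s')(T) = Add(Add(-5, Mul(-1, 4)), Mul(-1, T)) = Add(Add(-5, -4), Mul(-1, T)) = Add(-9, Mul(-1, T)))
Mul(Add(97, Pow(Add(4, Add(-4, Mul(-1, 4))), 2)), Function('s')(3)) = Mul(Add(97, Pow(Add(4, Add(-4, Mul(-1, 4))), 2)), Add(-9, Mul(-1, 3))) = Mul(Add(97, Pow(Add(4, Add(-4, -4)), 2)), Add(-9, -3)) = Mul(Add(97, Pow(Add(4, -8), 2)), -12) = Mul(Add(97, Pow(-4, 2)), -12) = Mul(Add(97, 16), -12) = Mul(113, -12) = -1356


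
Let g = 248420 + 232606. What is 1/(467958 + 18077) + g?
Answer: 233795471911/486035 ≈ 4.8103e+5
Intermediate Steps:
g = 481026
1/(467958 + 18077) + g = 1/(467958 + 18077) + 481026 = 1/486035 + 481026 = 233795471911/486035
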